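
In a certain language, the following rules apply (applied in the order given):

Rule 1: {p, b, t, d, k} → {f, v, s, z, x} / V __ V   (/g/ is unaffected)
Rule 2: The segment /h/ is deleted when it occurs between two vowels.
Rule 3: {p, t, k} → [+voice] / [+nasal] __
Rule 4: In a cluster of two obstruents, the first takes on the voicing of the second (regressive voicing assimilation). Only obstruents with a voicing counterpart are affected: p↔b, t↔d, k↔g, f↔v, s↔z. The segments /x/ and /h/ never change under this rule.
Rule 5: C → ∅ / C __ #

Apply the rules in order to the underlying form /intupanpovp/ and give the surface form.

Rule 1 (intervocalic spirantization): /p/ is a stop between vowels /u/ and /a/, so it spirantizes to the fricative [f]. /intupanpovp/ → intufanpovp.
Rule 2 (intervocalic h-deletion): no segment meets the environment; /intufanpovp/ is unchanged.
Rule 3 (post-nasal voicing): /t/ is a voiceless stop immediately after the nasal /n/, so it voices to [d]. /p/ is a voiceless stop immediately after the nasal /n/, so it voices to [b]. /intufanpovp/ → indufanbovp.
Rule 4 (regressive voicing assimilation): /v/ precedes the voiceless obstruent /p/, so it devoices to [f] by assimilation. /indufanbovp/ → indufanbofp.
Rule 5 (final cluster simplification): /p/ is the second consonant of a word-final cluster /fp/, so it deletes. /indufanbofp/ → indufanbof.

indufanbof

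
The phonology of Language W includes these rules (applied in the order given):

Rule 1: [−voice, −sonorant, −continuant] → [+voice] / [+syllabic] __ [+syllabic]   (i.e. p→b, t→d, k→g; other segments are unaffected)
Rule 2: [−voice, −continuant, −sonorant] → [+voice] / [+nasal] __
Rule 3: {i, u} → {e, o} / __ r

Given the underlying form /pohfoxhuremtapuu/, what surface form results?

Rule 1 (intervocalic voicing): /p/ is a voiceless stop between vowels /a/ and /u/, so it voices to [b]. /pohfoxhuremtapuu/ → pohfoxhuremtabuu.
Rule 2 (post-nasal voicing): /t/ is a voiceless stop immediately after the nasal /m/, so it voices to [d]. /pohfoxhuremtabuu/ → pohfoxhuremdabuu.
Rule 3 (pre-rhotic lowering): /u/ is a high vowel immediately before /r/, so it lowers to [o]. /pohfoxhuremdabuu/ → pohfoxhoremdabuu.

pohfoxhoremdabuu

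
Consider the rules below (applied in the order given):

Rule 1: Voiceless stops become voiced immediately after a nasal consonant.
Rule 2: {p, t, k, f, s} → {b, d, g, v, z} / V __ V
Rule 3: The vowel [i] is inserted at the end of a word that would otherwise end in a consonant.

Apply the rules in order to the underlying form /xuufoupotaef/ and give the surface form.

Rule 1 (post-nasal voicing): no segment meets the environment; /xuufoupotaef/ is unchanged.
Rule 2 (intervocalic voicing): /f/ is a voiceless obstruent between vowels /u/ and /o/, so it voices to [v]. /p/ is a voiceless obstruent between vowels /u/ and /o/, so it voices to [b]. /t/ is a voiceless obstruent between vowels /o/ and /a/, so it voices to [d]. /xuufoupotaef/ → xuuvoubodaef.
Rule 3 (final i-epenthesis): the form ends in the consonant /f/, so [i] is inserted word-finally. /xuuvoubodaef/ → xuuvoubodaefi.

xuuvoubodaefi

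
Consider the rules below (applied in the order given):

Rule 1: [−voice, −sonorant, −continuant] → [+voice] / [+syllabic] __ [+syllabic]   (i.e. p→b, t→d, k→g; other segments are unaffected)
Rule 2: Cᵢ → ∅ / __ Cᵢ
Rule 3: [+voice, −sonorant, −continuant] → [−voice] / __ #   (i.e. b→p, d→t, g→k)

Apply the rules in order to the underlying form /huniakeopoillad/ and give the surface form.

huniageoboilat

Rule 1 (intervocalic voicing): /k/ is a voiceless stop between vowels /a/ and /e/, so it voices to [g]. /p/ is a voiceless stop between vowels /o/ and /o/, so it voices to [b]. /huniakeopoillad/ → huniageoboillad.
Rule 2 (degemination): /ll/ is a geminate; the first /l/ deletes. /huniageoboillad/ → huniageoboilad.
Rule 3 (final devoicing): /d/ is a voiced stop in word-final position, so it devoices to [t]. /huniageoboilad/ → huniageoboilat.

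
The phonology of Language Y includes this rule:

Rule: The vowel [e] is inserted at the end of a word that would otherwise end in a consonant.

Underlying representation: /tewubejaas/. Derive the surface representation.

tewubejaase

the form ends in the consonant /s/, so [e] is inserted word-finally.
Surface form: [tewubejaase].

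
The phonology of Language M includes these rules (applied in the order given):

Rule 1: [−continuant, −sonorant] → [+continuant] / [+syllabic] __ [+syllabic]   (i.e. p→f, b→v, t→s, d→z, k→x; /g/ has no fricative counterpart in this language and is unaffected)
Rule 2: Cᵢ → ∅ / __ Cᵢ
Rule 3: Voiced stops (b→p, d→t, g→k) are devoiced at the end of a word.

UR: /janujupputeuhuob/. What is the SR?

janujupuseuhuop

Rule 1 (intervocalic spirantization): /t/ is a stop between vowels /u/ and /e/, so it spirantizes to the fricative [s]. /janujupputeuhuob/ → janujuppuseuhuob.
Rule 2 (degemination): /pp/ is a geminate; the first /p/ deletes. /janujuppuseuhuob/ → janujupuseuhuob.
Rule 3 (final devoicing): /b/ is a voiced stop in word-final position, so it devoices to [p]. /janujupuseuhuob/ → janujupuseuhuop.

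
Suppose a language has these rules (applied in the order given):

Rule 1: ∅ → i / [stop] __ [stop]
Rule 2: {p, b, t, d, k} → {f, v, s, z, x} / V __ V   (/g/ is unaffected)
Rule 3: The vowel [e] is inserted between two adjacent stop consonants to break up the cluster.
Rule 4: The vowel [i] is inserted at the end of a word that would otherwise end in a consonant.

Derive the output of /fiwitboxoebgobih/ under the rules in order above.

fiwisivoxoevigovihi

Rule 1 (stop-cluster i-epenthesis): /t/ and /b/ form a stop–stop cluster, so [i] is inserted between them. /b/ and /g/ form a stop–stop cluster, so [i] is inserted between them. /fiwitboxoebgobih/ → fiwitiboxoebigobih.
Rule 2 (intervocalic spirantization): /t/ is a stop between vowels /i/ and /i/, so it spirantizes to the fricative [s]. /b/ is a stop between vowels /i/ and /o/, so it spirantizes to the fricative [v]. /b/ is a stop between vowels /e/ and /i/, so it spirantizes to the fricative [v]. /b/ is a stop between vowels /o/ and /i/, so it spirantizes to the fricative [v]. /fiwitiboxoebigobih/ → fiwisivoxoevigovih.
Rule 3 (stop-cluster e-epenthesis): no segment meets the environment; /fiwisivoxoevigovih/ is unchanged.
Rule 4 (final i-epenthesis): the form ends in the consonant /h/, so [i] is inserted word-finally. /fiwisivoxoevigovih/ → fiwisivoxoevigovihi.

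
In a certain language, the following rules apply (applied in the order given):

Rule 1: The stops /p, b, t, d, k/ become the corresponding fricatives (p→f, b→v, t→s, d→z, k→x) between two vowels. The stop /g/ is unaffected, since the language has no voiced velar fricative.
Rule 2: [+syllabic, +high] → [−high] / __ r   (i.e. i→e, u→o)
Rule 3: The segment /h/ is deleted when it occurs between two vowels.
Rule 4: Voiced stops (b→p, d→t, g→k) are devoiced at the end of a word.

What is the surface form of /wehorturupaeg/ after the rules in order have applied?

weortorufaek

Rule 1 (intervocalic spirantization): /p/ is a stop between vowels /u/ and /a/, so it spirantizes to the fricative [f]. /wehorturupaeg/ → wehorturufaeg.
Rule 2 (pre-rhotic lowering): /u/ is a high vowel immediately before /r/, so it lowers to [o]. /wehorturufaeg/ → wehortorufaeg.
Rule 3 (intervocalic h-deletion): /h/ occurs between vowels /e/ and /o/, so it deletes. /wehortorufaeg/ → weortorufaeg.
Rule 4 (final devoicing): /g/ is a voiced stop in word-final position, so it devoices to [k]. /weortorufaeg/ → weortorufaek.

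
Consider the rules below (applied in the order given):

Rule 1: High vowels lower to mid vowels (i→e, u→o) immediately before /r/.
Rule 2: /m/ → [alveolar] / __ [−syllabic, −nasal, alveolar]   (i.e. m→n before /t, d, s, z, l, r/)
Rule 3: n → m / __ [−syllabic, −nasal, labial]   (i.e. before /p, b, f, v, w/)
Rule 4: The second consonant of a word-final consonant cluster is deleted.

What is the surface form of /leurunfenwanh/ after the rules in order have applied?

leorumfemwan

Rule 1 (pre-rhotic lowering): /u/ is a high vowel immediately before /r/, so it lowers to [o]. /leurunfenwanh/ → leorunfenwanh.
Rule 2 (nasal place assimilation): no segment meets the environment; /leorunfenwanh/ is unchanged.
Rule 3 (nasal place assimilation): /n/ precedes the labial consonant /f/, so it assimilates in place to [m]. /n/ precedes the labial consonant /w/, so it assimilates in place to [m]. /leorunfenwanh/ → leorumfemwanh.
Rule 4 (final cluster simplification): /h/ is the second consonant of a word-final cluster /nh/, so it deletes. /leorumfemwanh/ → leorumfemwan.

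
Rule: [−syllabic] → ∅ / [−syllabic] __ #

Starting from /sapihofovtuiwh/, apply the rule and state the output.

sapihofovtuiw

/h/ is the second consonant of a word-final cluster /wh/, so it deletes.
The other instances of /s/, /p/, /h/, /f/, /v/, /t/, /w/ do not occur in the required environment and remain unchanged.
Surface form: [sapihofovtuiw].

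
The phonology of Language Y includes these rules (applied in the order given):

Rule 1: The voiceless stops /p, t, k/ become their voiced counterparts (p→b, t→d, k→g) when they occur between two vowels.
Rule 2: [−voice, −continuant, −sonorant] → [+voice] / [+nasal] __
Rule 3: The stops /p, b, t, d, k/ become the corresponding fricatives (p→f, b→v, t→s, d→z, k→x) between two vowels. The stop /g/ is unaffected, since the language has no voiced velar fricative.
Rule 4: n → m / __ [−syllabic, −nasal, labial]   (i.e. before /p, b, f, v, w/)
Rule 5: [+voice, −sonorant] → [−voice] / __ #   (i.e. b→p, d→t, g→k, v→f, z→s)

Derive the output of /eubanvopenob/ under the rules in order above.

Rule 1 (intervocalic voicing): /p/ is a voiceless stop between vowels /o/ and /e/, so it voices to [b]. /eubanvopenob/ → eubanvobenob.
Rule 2 (post-nasal voicing): no segment meets the environment; /eubanvobenob/ is unchanged.
Rule 3 (intervocalic spirantization): /b/ is a stop between vowels /u/ and /a/, so it spirantizes to the fricative [v]. /b/ is a stop between vowels /o/ and /e/, so it spirantizes to the fricative [v]. /eubanvobenob/ → euvanvovenob.
Rule 4 (nasal place assimilation): /n/ precedes the labial consonant /v/, so it assimilates in place to [m]. /euvanvovenob/ → euvamvovenob.
Rule 5 (final devoicing): /b/ is a voiced obstruent in word-final position, so it devoices to [p]. /euvamvovenob/ → euvamvovenop.

euvamvovenop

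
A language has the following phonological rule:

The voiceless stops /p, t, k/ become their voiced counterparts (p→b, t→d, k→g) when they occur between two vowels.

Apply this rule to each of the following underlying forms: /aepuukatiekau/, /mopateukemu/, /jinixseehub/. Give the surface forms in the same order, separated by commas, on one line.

aebuugadiegau, mobadeugemu, jinixseehub

/aepuukatiekau/: /p/ is a voiceless stop between vowels /e/ and /u/, so it voices to [b]. /k/ is a voiceless stop between vowels /u/ and /a/, so it voices to [g]. /t/ is a voiceless stop between vowels /a/ and /i/, so it voices to [d]. /k/ is a voiceless stop between vowels /e/ and /a/, so it voices to [g]. → [aebuugadiegau].
/mopateukemu/: /p/ is a voiceless stop between vowels /o/ and /a/, so it voices to [b]. /t/ is a voiceless stop between vowels /a/ and /e/, so it voices to [d]. /k/ is a voiceless stop between vowels /u/ and /e/, so it voices to [g]. → [mobadeugemu].
/jinixseehub/: the rule's environment is not met; surfaces unchanged as [jinixseehub].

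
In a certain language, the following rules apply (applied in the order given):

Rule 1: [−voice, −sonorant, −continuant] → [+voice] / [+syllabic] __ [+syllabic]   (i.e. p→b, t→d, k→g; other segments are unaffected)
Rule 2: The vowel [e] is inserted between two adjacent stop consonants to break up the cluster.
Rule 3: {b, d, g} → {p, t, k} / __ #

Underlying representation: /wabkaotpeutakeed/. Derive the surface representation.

Rule 1 (intervocalic voicing): /t/ is a voiceless stop between vowels /u/ and /a/, so it voices to [d]. /k/ is a voiceless stop between vowels /a/ and /e/, so it voices to [g]. /wabkaotpeutakeed/ → wabkaotpeudageed.
Rule 2 (stop-cluster e-epenthesis): /b/ and /k/ form a stop–stop cluster, so [e] is inserted between them. /t/ and /p/ form a stop–stop cluster, so [e] is inserted between them. /wabkaotpeudageed/ → wabekaotepeudageed.
Rule 3 (final devoicing): /d/ is a voiced stop in word-final position, so it devoices to [t]. /wabekaotepeudageed/ → wabekaotepeudageet.

wabekaotepeudageet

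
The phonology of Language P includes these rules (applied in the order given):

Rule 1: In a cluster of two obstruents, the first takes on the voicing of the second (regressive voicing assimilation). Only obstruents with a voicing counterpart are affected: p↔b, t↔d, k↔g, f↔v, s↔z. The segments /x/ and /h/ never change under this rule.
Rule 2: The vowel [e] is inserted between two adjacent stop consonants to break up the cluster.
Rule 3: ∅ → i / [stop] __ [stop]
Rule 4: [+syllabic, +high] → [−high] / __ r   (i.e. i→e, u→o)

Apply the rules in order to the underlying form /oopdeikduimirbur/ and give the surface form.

oobedeigeduimerbor

Rule 1 (regressive voicing assimilation): /p/ precedes the voiced obstruent /d/, so it voices to [b] by assimilation. /k/ precedes the voiced obstruent /d/, so it voices to [g] by assimilation. /oopdeikduimirbur/ → oobdeigduimirbur.
Rule 2 (stop-cluster e-epenthesis): /b/ and /d/ form a stop–stop cluster, so [e] is inserted between them. /g/ and /d/ form a stop–stop cluster, so [e] is inserted between them. /oobdeigduimirbur/ → oobedeigeduimirbur.
Rule 3 (stop-cluster i-epenthesis): no segment meets the environment; /oobedeigeduimirbur/ is unchanged.
Rule 4 (pre-rhotic lowering): /i/ is a high vowel immediately before /r/, so it lowers to [e]. /u/ is a high vowel immediately before /r/, so it lowers to [o]. /oobedeigeduimirbur/ → oobedeigeduimerbor.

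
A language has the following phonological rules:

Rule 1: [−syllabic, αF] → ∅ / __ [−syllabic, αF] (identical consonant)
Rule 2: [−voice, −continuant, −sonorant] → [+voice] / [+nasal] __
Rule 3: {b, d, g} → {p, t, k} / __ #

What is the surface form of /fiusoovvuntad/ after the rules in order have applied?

Rule 1 (degemination): /vv/ is a geminate; the first /v/ deletes. /fiusoovvuntad/ → fiusoovuntad.
Rule 2 (post-nasal voicing): /t/ is a voiceless stop immediately after the nasal /n/, so it voices to [d]. /fiusoovuntad/ → fiusoovundad.
Rule 3 (final devoicing): /d/ is a voiced stop in word-final position, so it devoices to [t]. /fiusoovundad/ → fiusoovundat.

fiusoovundat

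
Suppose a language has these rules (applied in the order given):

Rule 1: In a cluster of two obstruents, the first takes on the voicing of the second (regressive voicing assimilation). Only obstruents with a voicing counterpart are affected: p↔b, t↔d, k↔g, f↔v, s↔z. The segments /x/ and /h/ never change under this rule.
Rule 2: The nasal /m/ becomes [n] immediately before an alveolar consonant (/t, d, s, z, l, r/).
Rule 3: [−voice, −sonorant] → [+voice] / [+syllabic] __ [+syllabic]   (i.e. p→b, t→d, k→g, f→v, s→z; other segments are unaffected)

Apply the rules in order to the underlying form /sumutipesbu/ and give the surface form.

sumudibezbu

Rule 1 (regressive voicing assimilation): /s/ precedes the voiced obstruent /b/, so it voices to [z] by assimilation. /sumutipesbu/ → sumutipezbu.
Rule 2 (nasal place assimilation): no segment meets the environment; /sumutipezbu/ is unchanged.
Rule 3 (intervocalic voicing): /t/ is a voiceless obstruent between vowels /u/ and /i/, so it voices to [d]. /p/ is a voiceless obstruent between vowels /i/ and /e/, so it voices to [b]. /sumutipezbu/ → sumudibezbu.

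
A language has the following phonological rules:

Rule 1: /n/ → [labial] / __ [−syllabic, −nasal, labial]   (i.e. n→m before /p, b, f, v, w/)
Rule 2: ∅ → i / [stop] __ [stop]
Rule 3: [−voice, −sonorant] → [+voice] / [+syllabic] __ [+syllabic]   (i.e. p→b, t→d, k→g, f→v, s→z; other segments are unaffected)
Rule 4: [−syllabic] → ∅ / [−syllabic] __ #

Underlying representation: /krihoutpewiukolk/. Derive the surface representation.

Rule 1 (nasal place assimilation): no segment meets the environment; /krihoutpewiukolk/ is unchanged.
Rule 2 (stop-cluster i-epenthesis): /t/ and /p/ form a stop–stop cluster, so [i] is inserted between them. /krihoutpewiukolk/ → krihoutipewiukolk.
Rule 3 (intervocalic voicing): /t/ is a voiceless obstruent between vowels /u/ and /i/, so it voices to [d]. /p/ is a voiceless obstruent between vowels /i/ and /e/, so it voices to [b]. /k/ is a voiceless obstruent between vowels /u/ and /o/, so it voices to [g]. /krihoutipewiukolk/ → krihoudibewiugolk.
Rule 4 (final cluster simplification): /k/ is the second consonant of a word-final cluster /lk/, so it deletes. /krihoudibewiugolk/ → krihoudibewiugol.

krihoudibewiugol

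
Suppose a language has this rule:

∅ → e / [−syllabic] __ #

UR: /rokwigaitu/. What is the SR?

No segment of /rokwigaitu/ meets the structural description of the rule, so the form surfaces unchanged.

rokwigaitu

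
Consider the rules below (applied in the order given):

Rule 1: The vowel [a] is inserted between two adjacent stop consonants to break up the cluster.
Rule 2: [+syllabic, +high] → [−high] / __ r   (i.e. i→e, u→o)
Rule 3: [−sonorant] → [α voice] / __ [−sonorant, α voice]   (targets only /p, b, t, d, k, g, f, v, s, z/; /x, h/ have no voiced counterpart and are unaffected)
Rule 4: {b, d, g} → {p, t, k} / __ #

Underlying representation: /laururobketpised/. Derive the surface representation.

laororobaketapiset

Rule 1 (stop-cluster a-epenthesis): /b/ and /k/ form a stop–stop cluster, so [a] is inserted between them. /t/ and /p/ form a stop–stop cluster, so [a] is inserted between them. /laururobketpised/ → laururobaketapised.
Rule 2 (pre-rhotic lowering): /u/ is a high vowel immediately before /r/, so it lowers to [o]. /u/ is a high vowel immediately before /r/, so it lowers to [o]. /laururobaketapised/ → laororobaketapised.
Rule 3 (regressive voicing assimilation): no segment meets the environment; /laororobaketapised/ is unchanged.
Rule 4 (final devoicing): /d/ is a voiced stop in word-final position, so it devoices to [t]. /laororobaketapised/ → laororobaketapiset.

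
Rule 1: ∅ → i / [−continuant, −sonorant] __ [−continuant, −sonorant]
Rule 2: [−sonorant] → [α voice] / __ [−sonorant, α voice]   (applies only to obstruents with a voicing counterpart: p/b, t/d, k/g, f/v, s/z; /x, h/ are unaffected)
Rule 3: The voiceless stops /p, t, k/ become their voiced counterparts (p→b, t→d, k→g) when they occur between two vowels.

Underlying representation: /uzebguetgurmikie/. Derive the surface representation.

uzebiguedigurmigie

Rule 1 (stop-cluster i-epenthesis): /b/ and /g/ form a stop–stop cluster, so [i] is inserted between them. /t/ and /g/ form a stop–stop cluster, so [i] is inserted between them. /uzebguetgurmikie/ → uzebiguetigurmikie.
Rule 2 (regressive voicing assimilation): no segment meets the environment; /uzebiguetigurmikie/ is unchanged.
Rule 3 (intervocalic voicing): /t/ is a voiceless stop between vowels /e/ and /i/, so it voices to [d]. /k/ is a voiceless stop between vowels /i/ and /i/, so it voices to [g]. /uzebiguetigurmikie/ → uzebiguedigurmigie.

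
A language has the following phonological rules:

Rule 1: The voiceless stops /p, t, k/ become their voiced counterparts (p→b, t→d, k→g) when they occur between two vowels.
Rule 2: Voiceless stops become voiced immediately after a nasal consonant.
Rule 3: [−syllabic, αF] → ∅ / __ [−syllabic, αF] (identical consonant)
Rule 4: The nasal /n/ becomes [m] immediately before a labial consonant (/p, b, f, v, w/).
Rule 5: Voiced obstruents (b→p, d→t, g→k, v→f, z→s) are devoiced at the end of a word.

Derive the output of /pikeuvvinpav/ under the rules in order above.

Rule 1 (intervocalic voicing): /k/ is a voiceless stop between vowels /i/ and /e/, so it voices to [g]. /pikeuvvinpav/ → pigeuvvinpav.
Rule 2 (post-nasal voicing): /p/ is a voiceless stop immediately after the nasal /n/, so it voices to [b]. /pigeuvvinpav/ → pigeuvvinbav.
Rule 3 (degemination): /vv/ is a geminate; the first /v/ deletes. /pigeuvvinbav/ → pigeuvinbav.
Rule 4 (nasal place assimilation): /n/ precedes the labial consonant /b/, so it assimilates in place to [m]. /pigeuvinbav/ → pigeuvimbav.
Rule 5 (final devoicing): /v/ is a voiced obstruent in word-final position, so it devoices to [f]. /pigeuvimbav/ → pigeuvimbaf.

pigeuvimbaf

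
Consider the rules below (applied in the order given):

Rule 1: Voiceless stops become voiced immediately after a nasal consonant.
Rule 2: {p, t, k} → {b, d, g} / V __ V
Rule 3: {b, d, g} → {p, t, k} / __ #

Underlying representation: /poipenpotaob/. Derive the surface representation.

Rule 1 (post-nasal voicing): /p/ is a voiceless stop immediately after the nasal /n/, so it voices to [b]. /poipenpotaob/ → poipenbotaob.
Rule 2 (intervocalic voicing): /p/ is a voiceless stop between vowels /i/ and /e/, so it voices to [b]. /t/ is a voiceless stop between vowels /o/ and /a/, so it voices to [d]. /poipenbotaob/ → poibenbodaob.
Rule 3 (final devoicing): /b/ is a voiced stop in word-final position, so it devoices to [p]. /poibenbodaob/ → poibenbodaop.

poibenbodaop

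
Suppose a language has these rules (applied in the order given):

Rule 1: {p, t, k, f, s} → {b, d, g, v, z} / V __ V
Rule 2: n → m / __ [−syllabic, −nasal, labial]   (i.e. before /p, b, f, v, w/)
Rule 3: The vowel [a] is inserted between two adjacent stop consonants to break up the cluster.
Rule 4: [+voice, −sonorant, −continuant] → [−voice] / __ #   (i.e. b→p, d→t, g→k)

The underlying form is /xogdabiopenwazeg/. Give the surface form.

Rule 1 (intervocalic voicing): /p/ is a voiceless obstruent between vowels /o/ and /e/, so it voices to [b]. /xogdabiopenwazeg/ → xogdabiobenwazeg.
Rule 2 (nasal place assimilation): /n/ precedes the labial consonant /w/, so it assimilates in place to [m]. /xogdabiobenwazeg/ → xogdabiobemwazeg.
Rule 3 (stop-cluster a-epenthesis): /g/ and /d/ form a stop–stop cluster, so [a] is inserted between them. /xogdabiobemwazeg/ → xogadabiobemwazeg.
Rule 4 (final devoicing): /g/ is a voiced stop in word-final position, so it devoices to [k]. /xogadabiobemwazeg/ → xogadabiobemwazek.

xogadabiobemwazek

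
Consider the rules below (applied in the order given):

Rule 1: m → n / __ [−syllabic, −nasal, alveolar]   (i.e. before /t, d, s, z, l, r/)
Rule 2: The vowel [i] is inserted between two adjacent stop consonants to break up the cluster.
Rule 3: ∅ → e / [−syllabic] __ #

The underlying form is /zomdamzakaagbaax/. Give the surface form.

zondanzakaagibaaxe

Rule 1 (nasal place assimilation): /m/ precedes the alveolar consonant /d/, so it assimilates in place to [n]. /m/ precedes the alveolar consonant /z/, so it assimilates in place to [n]. /zomdamzakaagbaax/ → zondanzakaagbaax.
Rule 2 (stop-cluster i-epenthesis): /g/ and /b/ form a stop–stop cluster, so [i] is inserted between them. /zondanzakaagbaax/ → zondanzakaagibaax.
Rule 3 (final e-epenthesis): the form ends in the consonant /x/, so [e] is inserted word-finally. /zondanzakaagibaax/ → zondanzakaagibaaxe.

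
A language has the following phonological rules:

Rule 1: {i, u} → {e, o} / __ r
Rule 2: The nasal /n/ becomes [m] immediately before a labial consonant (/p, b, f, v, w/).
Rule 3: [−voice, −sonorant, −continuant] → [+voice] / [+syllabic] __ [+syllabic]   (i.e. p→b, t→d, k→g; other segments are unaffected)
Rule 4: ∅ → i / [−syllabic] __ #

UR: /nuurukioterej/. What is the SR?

nuorugiodereji

Rule 1 (pre-rhotic lowering): /u/ is a high vowel immediately before /r/, so it lowers to [o]. /nuurukioterej/ → nuorukioterej.
Rule 2 (nasal place assimilation): no segment meets the environment; /nuorukioterej/ is unchanged.
Rule 3 (intervocalic voicing): /k/ is a voiceless stop between vowels /u/ and /i/, so it voices to [g]. /t/ is a voiceless stop between vowels /o/ and /e/, so it voices to [d]. /nuorukioterej/ → nuorugioderej.
Rule 4 (final i-epenthesis): the form ends in the consonant /j/, so [i] is inserted word-finally. /nuorugioderej/ → nuorugiodereji.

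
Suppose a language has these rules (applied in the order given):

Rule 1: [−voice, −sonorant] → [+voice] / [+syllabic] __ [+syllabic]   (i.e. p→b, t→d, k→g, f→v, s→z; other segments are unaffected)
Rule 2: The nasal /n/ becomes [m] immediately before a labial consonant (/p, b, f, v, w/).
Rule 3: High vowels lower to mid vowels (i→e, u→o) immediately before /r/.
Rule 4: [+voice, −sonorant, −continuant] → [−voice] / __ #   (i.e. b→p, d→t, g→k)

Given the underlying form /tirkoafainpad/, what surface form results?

Rule 1 (intervocalic voicing): /f/ is a voiceless obstruent between vowels /a/ and /a/, so it voices to [v]. /tirkoafainpad/ → tirkoavainpad.
Rule 2 (nasal place assimilation): /n/ precedes the labial consonant /p/, so it assimilates in place to [m]. /tirkoavainpad/ → tirkoavaimpad.
Rule 3 (pre-rhotic lowering): /i/ is a high vowel immediately before /r/, so it lowers to [e]. /tirkoavaimpad/ → terkoavaimpad.
Rule 4 (final devoicing): /d/ is a voiced stop in word-final position, so it devoices to [t]. /terkoavaimpad/ → terkoavaimpat.

terkoavaimpat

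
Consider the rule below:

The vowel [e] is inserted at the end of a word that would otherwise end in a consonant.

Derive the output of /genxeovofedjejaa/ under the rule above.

genxeovofedjejaa

No segment of /genxeovofedjejaa/ meets the structural description of the rule, so the form surfaces unchanged.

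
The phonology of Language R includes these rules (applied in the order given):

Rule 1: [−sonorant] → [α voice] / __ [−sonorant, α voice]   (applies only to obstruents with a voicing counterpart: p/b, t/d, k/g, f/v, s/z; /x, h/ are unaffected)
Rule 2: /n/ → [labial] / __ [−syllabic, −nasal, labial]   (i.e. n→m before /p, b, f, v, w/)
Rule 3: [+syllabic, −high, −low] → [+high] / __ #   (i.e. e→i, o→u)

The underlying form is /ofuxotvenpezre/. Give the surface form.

ofuxodvempezri

Rule 1 (regressive voicing assimilation): /t/ precedes the voiced obstruent /v/, so it voices to [d] by assimilation. /ofuxotvenpezre/ → ofuxodvenpezre.
Rule 2 (nasal place assimilation): /n/ precedes the labial consonant /p/, so it assimilates in place to [m]. /ofuxodvenpezre/ → ofuxodvempezre.
Rule 3 (final vowel raising): /e/ is a mid vowel in word-final position, so it raises to [i]. /ofuxodvempezre/ → ofuxodvempezri.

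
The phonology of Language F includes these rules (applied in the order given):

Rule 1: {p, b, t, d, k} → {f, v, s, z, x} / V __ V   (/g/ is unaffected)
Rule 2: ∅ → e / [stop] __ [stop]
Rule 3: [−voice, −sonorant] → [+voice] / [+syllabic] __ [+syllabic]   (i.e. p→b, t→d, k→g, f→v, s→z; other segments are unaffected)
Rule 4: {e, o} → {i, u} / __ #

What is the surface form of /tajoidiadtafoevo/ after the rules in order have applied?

Rule 1 (intervocalic spirantization): /d/ is a stop between vowels /i/ and /i/, so it spirantizes to the fricative [z]. /tajoidiadtafoevo/ → tajoiziadtafoevo.
Rule 2 (stop-cluster e-epenthesis): /d/ and /t/ form a stop–stop cluster, so [e] is inserted between them. /tajoiziadtafoevo/ → tajoiziadetafoevo.
Rule 3 (intervocalic voicing): /t/ is a voiceless obstruent between vowels /e/ and /a/, so it voices to [d]. /f/ is a voiceless obstruent between vowels /a/ and /o/, so it voices to [v]. /tajoiziadetafoevo/ → tajoiziadedavoevo.
Rule 4 (final vowel raising): /o/ is a mid vowel in word-final position, so it raises to [u]. /tajoiziadedavoevo/ → tajoiziadedavoevu.

tajoiziadedavoevu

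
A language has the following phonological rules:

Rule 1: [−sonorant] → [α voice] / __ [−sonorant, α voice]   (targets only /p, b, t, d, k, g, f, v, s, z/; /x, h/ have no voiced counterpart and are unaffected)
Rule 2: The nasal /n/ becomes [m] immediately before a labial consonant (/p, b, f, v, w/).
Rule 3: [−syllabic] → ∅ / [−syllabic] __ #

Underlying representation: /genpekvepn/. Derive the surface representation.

gempegvep

Rule 1 (regressive voicing assimilation): /k/ precedes the voiced obstruent /v/, so it voices to [g] by assimilation. /genpekvepn/ → genpegvepn.
Rule 2 (nasal place assimilation): /n/ precedes the labial consonant /p/, so it assimilates in place to [m]. /genpegvepn/ → gempegvepn.
Rule 3 (final cluster simplification): /n/ is the second consonant of a word-final cluster /pn/, so it deletes. /gempegvepn/ → gempegvep.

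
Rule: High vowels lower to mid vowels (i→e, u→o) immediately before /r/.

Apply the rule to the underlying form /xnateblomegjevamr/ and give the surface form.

No segment of /xnateblomegjevamr/ meets the structural description of the rule, so the form surfaces unchanged.

xnateblomegjevamr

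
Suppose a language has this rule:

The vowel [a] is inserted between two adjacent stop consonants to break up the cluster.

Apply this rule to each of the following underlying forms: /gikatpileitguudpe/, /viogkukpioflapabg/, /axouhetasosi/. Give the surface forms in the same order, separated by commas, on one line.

/gikatpileitguudpe/: /t/ and /p/ form a stop–stop cluster, so [a] is inserted between them. /t/ and /g/ form a stop–stop cluster, so [a] is inserted between them. /d/ and /p/ form a stop–stop cluster, so [a] is inserted between them. → [gikatapileitaguudape].
/viogkukpioflapabg/: /g/ and /k/ form a stop–stop cluster, so [a] is inserted between them. /k/ and /p/ form a stop–stop cluster, so [a] is inserted between them. /b/ and /g/ form a stop–stop cluster, so [a] is inserted between them. → [viogakukapioflapabag].
/axouhetasosi/: the rule's environment is not met; surfaces unchanged as [axouhetasosi].

gikatapileitaguudape, viogakukapioflapabag, axouhetasosi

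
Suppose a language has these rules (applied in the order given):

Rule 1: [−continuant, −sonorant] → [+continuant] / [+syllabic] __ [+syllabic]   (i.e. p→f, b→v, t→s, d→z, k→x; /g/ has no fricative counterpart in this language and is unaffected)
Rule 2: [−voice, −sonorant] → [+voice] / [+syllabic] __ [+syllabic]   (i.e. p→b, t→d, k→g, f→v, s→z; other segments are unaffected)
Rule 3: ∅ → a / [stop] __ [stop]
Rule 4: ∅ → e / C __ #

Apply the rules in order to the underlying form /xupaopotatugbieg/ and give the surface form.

Rule 1 (intervocalic spirantization): /p/ is a stop between vowels /u/ and /a/, so it spirantizes to the fricative [f]. /p/ is a stop between vowels /o/ and /o/, so it spirantizes to the fricative [f]. /t/ is a stop between vowels /o/ and /a/, so it spirantizes to the fricative [s]. /t/ is a stop between vowels /a/ and /u/, so it spirantizes to the fricative [s]. /xupaopotatugbieg/ → xufaofosasugbieg.
Rule 2 (intervocalic voicing): /f/ is a voiceless obstruent between vowels /u/ and /a/, so it voices to [v]. /f/ is a voiceless obstruent between vowels /o/ and /o/, so it voices to [v]. /s/ is a voiceless obstruent between vowels /o/ and /a/, so it voices to [z]. /s/ is a voiceless obstruent between vowels /a/ and /u/, so it voices to [z]. /xufaofosasugbieg/ → xuvaovozazugbieg.
Rule 3 (stop-cluster a-epenthesis): /g/ and /b/ form a stop–stop cluster, so [a] is inserted between them. /xuvaovozazugbieg/ → xuvaovozazugabieg.
Rule 4 (final e-epenthesis): the form ends in the consonant /g/, so [e] is inserted word-finally. /xuvaovozazugabieg/ → xuvaovozazugabiege.

xuvaovozazugabiege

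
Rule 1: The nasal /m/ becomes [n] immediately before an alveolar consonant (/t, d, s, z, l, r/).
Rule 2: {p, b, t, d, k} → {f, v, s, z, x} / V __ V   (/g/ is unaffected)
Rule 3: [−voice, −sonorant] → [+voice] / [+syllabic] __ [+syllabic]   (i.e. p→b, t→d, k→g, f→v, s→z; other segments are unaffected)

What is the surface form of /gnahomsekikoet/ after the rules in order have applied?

gnahonsexixoet

Rule 1 (nasal place assimilation): /m/ precedes the alveolar consonant /s/, so it assimilates in place to [n]. /gnahomsekikoet/ → gnahonsekikoet.
Rule 2 (intervocalic spirantization): /k/ is a stop between vowels /e/ and /i/, so it spirantizes to the fricative [x]. /k/ is a stop between vowels /i/ and /o/, so it spirantizes to the fricative [x]. /gnahonsekikoet/ → gnahonsexixoet.
Rule 3 (intervocalic voicing): no segment meets the environment; /gnahonsexixoet/ is unchanged.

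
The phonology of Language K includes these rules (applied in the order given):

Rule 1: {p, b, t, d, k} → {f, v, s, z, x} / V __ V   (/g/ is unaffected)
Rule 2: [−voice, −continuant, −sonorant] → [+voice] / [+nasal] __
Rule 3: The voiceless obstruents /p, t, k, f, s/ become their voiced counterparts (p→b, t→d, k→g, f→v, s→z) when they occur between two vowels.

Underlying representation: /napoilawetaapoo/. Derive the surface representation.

Rule 1 (intervocalic spirantization): /p/ is a stop between vowels /a/ and /o/, so it spirantizes to the fricative [f]. /t/ is a stop between vowels /e/ and /a/, so it spirantizes to the fricative [s]. /p/ is a stop between vowels /a/ and /o/, so it spirantizes to the fricative [f]. /napoilawetaapoo/ → nafoilawesaafoo.
Rule 2 (post-nasal voicing): no segment meets the environment; /nafoilawesaafoo/ is unchanged.
Rule 3 (intervocalic voicing): /f/ is a voiceless obstruent between vowels /a/ and /o/, so it voices to [v]. /s/ is a voiceless obstruent between vowels /e/ and /a/, so it voices to [z]. /f/ is a voiceless obstruent between vowels /a/ and /o/, so it voices to [v]. /nafoilawesaafoo/ → navoilawezaavoo.

navoilawezaavoo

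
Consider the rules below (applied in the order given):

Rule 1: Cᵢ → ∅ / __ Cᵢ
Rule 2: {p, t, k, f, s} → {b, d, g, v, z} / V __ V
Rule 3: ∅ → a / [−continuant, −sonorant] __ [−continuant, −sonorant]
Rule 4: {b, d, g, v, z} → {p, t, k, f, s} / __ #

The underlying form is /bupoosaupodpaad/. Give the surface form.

Rule 1 (degemination): no segment meets the environment; /bupoosaupodpaad/ is unchanged.
Rule 2 (intervocalic voicing): /p/ is a voiceless obstruent between vowels /u/ and /o/, so it voices to [b]. /s/ is a voiceless obstruent between vowels /o/ and /a/, so it voices to [z]. /p/ is a voiceless obstruent between vowels /u/ and /o/, so it voices to [b]. /bupoosaupodpaad/ → buboozaubodpaad.
Rule 3 (stop-cluster a-epenthesis): /d/ and /p/ form a stop–stop cluster, so [a] is inserted between them. /buboozaubodpaad/ → buboozaubodapaad.
Rule 4 (final devoicing): /d/ is a voiced obstruent in word-final position, so it devoices to [t]. /buboozaubodapaad/ → buboozaubodapaat.

buboozaubodapaat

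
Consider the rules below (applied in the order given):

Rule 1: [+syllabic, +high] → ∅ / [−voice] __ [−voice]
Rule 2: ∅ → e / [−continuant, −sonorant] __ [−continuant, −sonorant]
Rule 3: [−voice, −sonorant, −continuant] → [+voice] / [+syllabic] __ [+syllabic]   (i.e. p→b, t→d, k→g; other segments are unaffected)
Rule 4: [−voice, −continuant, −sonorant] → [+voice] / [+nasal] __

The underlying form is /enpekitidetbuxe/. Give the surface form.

Rule 1 (high vowel syncope): /i/ is a high vowel flanked by voiceless consonants /k/ and /t/, so it deletes. /enpekitidetbuxe/ → enpektidetbuxe.
Rule 2 (stop-cluster e-epenthesis): /k/ and /t/ form a stop–stop cluster, so [e] is inserted between them. /t/ and /b/ form a stop–stop cluster, so [e] is inserted between them. /enpektidetbuxe/ → enpeketidetebuxe.
Rule 3 (intervocalic voicing): /k/ is a voiceless stop between vowels /e/ and /e/, so it voices to [g]. /t/ is a voiceless stop between vowels /e/ and /i/, so it voices to [d]. /t/ is a voiceless stop between vowels /e/ and /e/, so it voices to [d]. /enpeketidetebuxe/ → enpegedidedebuxe.
Rule 4 (post-nasal voicing): /p/ is a voiceless stop immediately after the nasal /n/, so it voices to [b]. /enpegedidedebuxe/ → enbegedidedebuxe.

enbegedidedebuxe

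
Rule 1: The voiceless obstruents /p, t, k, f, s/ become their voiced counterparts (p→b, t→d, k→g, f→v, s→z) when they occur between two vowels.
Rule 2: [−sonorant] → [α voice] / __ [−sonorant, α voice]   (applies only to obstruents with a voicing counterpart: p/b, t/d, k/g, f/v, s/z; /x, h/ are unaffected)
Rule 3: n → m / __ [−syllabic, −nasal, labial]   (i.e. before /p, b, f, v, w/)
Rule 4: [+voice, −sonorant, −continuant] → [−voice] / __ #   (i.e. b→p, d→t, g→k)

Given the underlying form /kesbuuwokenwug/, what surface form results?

Rule 1 (intervocalic voicing): /k/ is a voiceless obstruent between vowels /o/ and /e/, so it voices to [g]. /kesbuuwokenwug/ → kesbuuwogenwug.
Rule 2 (regressive voicing assimilation): /s/ precedes the voiced obstruent /b/, so it voices to [z] by assimilation. /kesbuuwogenwug/ → kezbuuwogenwug.
Rule 3 (nasal place assimilation): /n/ precedes the labial consonant /w/, so it assimilates in place to [m]. /kezbuuwogenwug/ → kezbuuwogemwug.
Rule 4 (final devoicing): /g/ is a voiced stop in word-final position, so it devoices to [k]. /kezbuuwogemwug/ → kezbuuwogemwuk.

kezbuuwogemwuk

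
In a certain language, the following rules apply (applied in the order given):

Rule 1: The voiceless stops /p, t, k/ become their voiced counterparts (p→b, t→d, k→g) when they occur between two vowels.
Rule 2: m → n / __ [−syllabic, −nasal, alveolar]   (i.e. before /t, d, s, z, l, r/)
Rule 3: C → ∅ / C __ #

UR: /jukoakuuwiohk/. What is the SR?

Rule 1 (intervocalic voicing): /k/ is a voiceless stop between vowels /u/ and /o/, so it voices to [g]. /k/ is a voiceless stop between vowels /a/ and /u/, so it voices to [g]. /jukoakuuwiohk/ → jugoaguuwiohk.
Rule 2 (nasal place assimilation): no segment meets the environment; /jugoaguuwiohk/ is unchanged.
Rule 3 (final cluster simplification): /k/ is the second consonant of a word-final cluster /hk/, so it deletes. /jugoaguuwiohk/ → jugoaguuwioh.

jugoaguuwioh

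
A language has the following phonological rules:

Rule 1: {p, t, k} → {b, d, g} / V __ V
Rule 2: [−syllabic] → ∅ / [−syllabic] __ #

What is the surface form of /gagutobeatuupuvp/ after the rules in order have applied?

Rule 1 (intervocalic voicing): /t/ is a voiceless stop between vowels /u/ and /o/, so it voices to [d]. /t/ is a voiceless stop between vowels /a/ and /u/, so it voices to [d]. /p/ is a voiceless stop between vowels /u/ and /u/, so it voices to [b]. /gagutobeatuupuvp/ → gagudobeaduubuvp.
Rule 2 (final cluster simplification): /p/ is the second consonant of a word-final cluster /vp/, so it deletes. /gagudobeaduubuvp/ → gagudobeaduubuv.

gagudobeaduubuv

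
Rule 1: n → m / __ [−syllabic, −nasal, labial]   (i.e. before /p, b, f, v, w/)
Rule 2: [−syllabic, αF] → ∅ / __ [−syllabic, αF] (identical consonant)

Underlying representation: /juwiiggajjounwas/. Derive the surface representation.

Rule 1 (nasal place assimilation): /n/ precedes the labial consonant /w/, so it assimilates in place to [m]. /juwiiggajjounwas/ → juwiiggajjoumwas.
Rule 2 (degemination): /gg/ is a geminate; the first /g/ deletes. /jj/ is a geminate; the first /j/ deletes. /juwiiggajjoumwas/ → juwiigajoumwas.

juwiigajoumwas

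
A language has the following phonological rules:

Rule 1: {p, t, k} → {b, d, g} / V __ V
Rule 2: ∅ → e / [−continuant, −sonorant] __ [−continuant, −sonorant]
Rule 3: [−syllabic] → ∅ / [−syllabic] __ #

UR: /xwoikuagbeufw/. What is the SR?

Rule 1 (intervocalic voicing): /k/ is a voiceless stop between vowels /i/ and /u/, so it voices to [g]. /xwoikuagbeufw/ → xwoiguagbeufw.
Rule 2 (stop-cluster e-epenthesis): /g/ and /b/ form a stop–stop cluster, so [e] is inserted between them. /xwoiguagbeufw/ → xwoiguagebeufw.
Rule 3 (final cluster simplification): /w/ is the second consonant of a word-final cluster /fw/, so it deletes. /xwoiguagebeufw/ → xwoiguagebeuf.

xwoiguagebeuf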